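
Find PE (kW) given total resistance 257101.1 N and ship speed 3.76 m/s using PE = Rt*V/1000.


Formula: PE = Rt * V / 1000 (kW)
Step 1 — PE (W) = 257101.1 * 3.76 = 966700.136 W
Step 2 — PE (kW) = 966700.136 / 1000 ≈ 966.70 kW (5 s.f.)

966.70 kW


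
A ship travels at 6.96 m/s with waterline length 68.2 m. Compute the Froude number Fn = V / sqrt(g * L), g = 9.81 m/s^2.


Formula: Fn = V / sqrt(g * L)
Step 1 — g * L = 9.81 * 68.2 = 669.042
Step 2 — sqrt(g * L) = sqrt(669.042) = 25.865846
Step 3 — Fn = 6.96 / 25.865846 ≈ 0.26908 (5 s.f.)

0.26908


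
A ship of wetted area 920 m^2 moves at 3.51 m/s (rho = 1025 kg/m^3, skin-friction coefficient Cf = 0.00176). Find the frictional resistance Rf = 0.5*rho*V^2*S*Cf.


Formula: Rf = 0.5 * rho * V^2 * S * Cf
Step 1 — V^2 = 3.51^2 = 12.3201
Step 2 — 0.5 * rho * V^2 = 0.5 * 1025 * 12.3201 = 6314.05125
Step 3 — Rf = 6314.05125 * 920 * 0.00176 ≈ 10224 N (5 s.f.)

10224 N


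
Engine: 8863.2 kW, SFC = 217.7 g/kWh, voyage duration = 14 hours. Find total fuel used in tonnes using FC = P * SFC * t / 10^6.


Formula: FC (tonnes) = P * SFC * t / 1,000,000
Step 1 — P * SFC * t = 8863.2 * 217.7 * 14 = 27013260.96 g
Step 2 — FC (tonnes) = 27013260.96 / 1,000,000 ≈ 27.013 tonnes (5 s.f.)

27.013 tonnes


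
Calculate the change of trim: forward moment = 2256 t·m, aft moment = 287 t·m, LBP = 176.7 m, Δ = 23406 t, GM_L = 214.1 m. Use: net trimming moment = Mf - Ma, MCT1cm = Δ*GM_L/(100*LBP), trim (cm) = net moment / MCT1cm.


Formula: net trimming moment = Mf - Ma; MCT1cm = Δ*GM_L/(100*LBP); trim = net moment / MCT1cm
Step 1 — net trimming moment = 2256 - 287 = 1969 t·m
Step 2 — MCT1cm = 23406 * 214.1 / (100 * 176.7) = 283.6007 t·m/cm
Step 3 — trim = 1969 / 283.6007 ≈ 6.9429 cm (5 s.f.)

6.9429 cm


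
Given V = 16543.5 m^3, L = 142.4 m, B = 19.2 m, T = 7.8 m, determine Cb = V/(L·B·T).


Formula: Cb = V / (L * B * T)
Step 1 — L * B * T = 142.4 * 19.2 * 7.8 = 21325.824 m^3
Step 2 — Cb = 16543.5 / 21325.824 ≈ 0.77575 (5 s.f.)

0.77575


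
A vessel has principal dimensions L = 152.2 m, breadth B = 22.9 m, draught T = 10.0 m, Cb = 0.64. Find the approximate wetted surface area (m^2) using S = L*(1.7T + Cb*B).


Formula: S = 1.7*L*T + V/T with V = Cb*L*B*T, i.e. S = L * (1.7*T + Cb*B)
Step 1 — 1.7*T = 1.7 * 10.0 = 17.0 m
Step 2 — Cb*B = 0.64 * 22.9 = 14.656 m
Step 3 — 1.7*T + Cb*B = 17.0 + 14.656 = 31.656 m
Step 4 — S = 152.2 * 31.656 ≈ 4818.0 m^2 (5 s.f.)

4818.0 m^2


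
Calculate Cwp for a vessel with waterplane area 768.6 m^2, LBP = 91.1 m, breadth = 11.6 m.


Formula: Cwp = Aw / (L * B)
Step 1 — L * B = 91.1 * 11.6 = 1056.76 m^2
Step 2 — Cwp = 768.6 / 1056.76 ≈ 0.72732 (5 s.f.)

0.72732


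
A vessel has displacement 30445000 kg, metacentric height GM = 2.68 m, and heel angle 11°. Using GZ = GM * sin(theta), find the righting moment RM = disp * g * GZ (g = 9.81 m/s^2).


Formula: GZ = GM * sin(theta); RM = disp * g * GZ
Step 1 — GZ = 2.68 * sin(11°) = 2.68 * 0.190809 = 0.511368 m
Step 2 — RM = 30445000 * 9.81 * 0.511368 ≈ 152730000 N·m (5 s.f.)

152730000 N·m


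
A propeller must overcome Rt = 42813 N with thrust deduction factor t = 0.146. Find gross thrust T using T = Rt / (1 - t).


Formula: T = Rt / (1 - t)
Step 1 — (1 - t) = 1 - 0.146 = 0.854
Step 2 — T = 42813 / 0.854 ≈ 50132 N (5 s.f.)

50132 N


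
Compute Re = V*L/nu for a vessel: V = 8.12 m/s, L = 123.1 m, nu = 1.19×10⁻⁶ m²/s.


Formula: Re = V * L / nu
Step 1 — V * L = 8.12 * 123.1 = 999.572 m^2/s
Step 2 — Re = 999.572 / 1.19e-6 = 8.40e+08

8.40e+08


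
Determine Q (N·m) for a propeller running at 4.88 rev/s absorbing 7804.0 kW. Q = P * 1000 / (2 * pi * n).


Formula: Q = P_W / (2 * pi * n)
Step 1 — P_W = 7804.0 kW * 1000 = 7804000.0 W
Step 2 — 2 * pi * n = 2 * pi * 4.88 = 30.661944
Step 3 — Q = 7804000.0 / 30.661944 ≈ 254520 N·m (5 s.f.)

254520 N·m


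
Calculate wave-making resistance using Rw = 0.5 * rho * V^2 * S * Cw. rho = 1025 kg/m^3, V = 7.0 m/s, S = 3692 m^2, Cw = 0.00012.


Formula: Rw = 0.5 * rho * V^2 * S * Cw
Step 1 — V^2 = 7.0^2 = 49.0
Step 2 — 0.5 * rho * V^2 = 0.5 * 1025 * 49.0 = 25112.5
Step 3 — Rw = 25112.5 * 3692 * 0.00012 ≈ 11126 N (5 s.f.)

11126 N


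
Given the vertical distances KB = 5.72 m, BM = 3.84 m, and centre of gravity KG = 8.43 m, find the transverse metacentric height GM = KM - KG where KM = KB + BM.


Formula: GM = KB + BM - KG
Step 1 — KM = KB + BM = 5.72 + 3.84 = 9.56 m
Step 2 — GM = KM - KG = 9.56 - 8.43 = 1.13 m

1.13 m


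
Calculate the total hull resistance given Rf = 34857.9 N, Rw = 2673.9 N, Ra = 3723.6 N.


Formula: Rt = Rf + Rw + Ra
Substituting: Rt = 34857.9 + 2673.9 + 3723.6
Result: Rt = 41255.4 N

41255.4 N


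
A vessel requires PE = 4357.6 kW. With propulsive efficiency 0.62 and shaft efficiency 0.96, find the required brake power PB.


Formula: PB = PE / (eta_D * eta_S)
Step 1 — combined efficiency = eta_D * eta_S = 0.62 * 0.96 = 0.5952
Step 2 — PB = 4357.6 / 0.5952 ≈ 7321.2 kW (5 s.f.)

7321.2 kW


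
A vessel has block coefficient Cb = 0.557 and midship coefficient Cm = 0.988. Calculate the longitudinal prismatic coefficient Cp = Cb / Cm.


Formula: Cp = Cb / Cm
Substituting: Cp = 0.557 / 0.988
Result: Cp ≈ 0.56377 (5 s.f.)

0.56377


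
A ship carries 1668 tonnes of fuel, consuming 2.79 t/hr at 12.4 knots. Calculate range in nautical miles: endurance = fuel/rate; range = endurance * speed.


Formula: endurance = fuel / rate; range = endurance * speed
Step 1 — endurance = 1668 / 2.79 = 597.8495 hours
Step 2 — range = 597.8495 * 12.4 ≈ 7413.3 nautical miles (5 s.f.)

7413.3 NM


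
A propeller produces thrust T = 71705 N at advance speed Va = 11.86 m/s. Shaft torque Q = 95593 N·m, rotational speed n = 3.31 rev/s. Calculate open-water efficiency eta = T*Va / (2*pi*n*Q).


Formula: eta = T * Va / (2 * pi * n * Q)
Step 1 — numerator = T * Va = 71705 * 11.86 = 850421.3
Step 2 — 2 * pi * n = 2 * pi * 3.31 = 20.797343
Step 3 — denominator = 20.797343 * 95593 = 1988080.41
Step 4 — eta = 850421.3 / 1988080.41 ≈ 0.42776 (5 s.f.)

0.42776


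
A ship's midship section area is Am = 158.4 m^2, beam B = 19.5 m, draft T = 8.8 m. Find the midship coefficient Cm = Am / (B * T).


Formula: Cm = Am / (B * T)
Step 1 — B * T = 19.5 * 8.8 = 171.6 m^2
Step 2 — Cm = 158.4 / 171.6 ≈ 0.92308 (5 s.f.)

0.92308


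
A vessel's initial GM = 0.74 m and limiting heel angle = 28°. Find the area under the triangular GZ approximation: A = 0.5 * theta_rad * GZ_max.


Formula: GZ_max = GM * sin(theta); Area = 0.5 * theta_rad * GZ_max
Step 1 — GZ_max = 0.74 * sin(28°) = 0.74 * 0.469472 = 0.347409 m
Step 2 — theta_rad = 28 * pi/180 = 0.488692 rad
Step 3 — Area = 0.5 * 0.488692 * 0.347409 ≈ 0.084888 m·rad (5 s.f.)

0.084888 m·rad


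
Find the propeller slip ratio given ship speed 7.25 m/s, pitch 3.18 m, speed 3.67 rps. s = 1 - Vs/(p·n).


Formula: s = 1 - Vs / (p * n)
Step 1 — p * n = 3.18 * 3.67 = 11.6706
Step 2 — Vs / (p*n) = 7.25 / 11.6706 = 0.621219 (6 d.p.)
Step 3 — s = 1 - 0.621219 = 0.378781

0.378781


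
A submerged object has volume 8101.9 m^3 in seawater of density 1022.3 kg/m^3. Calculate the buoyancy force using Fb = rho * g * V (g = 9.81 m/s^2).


Formula: Fb = rho * g * V
Substituting: Fb = 1022.3 * 9.81 * 8101.9
Intermediate: 1022.3 * 9.81 = 10028.763
Result: Fb = 10028.763 * 8101.9 ≈ 81252000 N (5 s.f.)

81252000 N


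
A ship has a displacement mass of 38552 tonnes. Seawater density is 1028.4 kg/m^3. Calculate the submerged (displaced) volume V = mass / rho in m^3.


Formula: V = mass / rho
Step 1 — convert tonnes to kg: 38552 t * 1000 = 38552000 kg
Step 2 — V = 38552000 / 1028.4 ≈ 37487 m^3 (5 s.f.)

37487 m^3


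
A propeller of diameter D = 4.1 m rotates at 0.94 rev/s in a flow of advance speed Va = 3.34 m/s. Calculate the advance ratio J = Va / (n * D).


Formula: J = Va / (n * D)
Step 1 — n * D = 0.94 * 4.1 = 3.854
Step 2 — J = 3.34 / 3.854 ≈ 0.86663 (5 s.f.)

0.86663


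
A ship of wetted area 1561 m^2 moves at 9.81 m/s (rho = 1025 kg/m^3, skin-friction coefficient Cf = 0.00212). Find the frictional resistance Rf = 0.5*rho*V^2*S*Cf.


Formula: Rf = 0.5 * rho * V^2 * S * Cf
Step 1 — V^2 = 9.81^2 = 96.2361
Step 2 — 0.5 * rho * V^2 = 0.5 * 1025 * 96.2361 = 49321.00125
Step 3 — Rf = 49321.00125 * 1561 * 0.00212 ≈ 163220 N (5 s.f.)

163220 N


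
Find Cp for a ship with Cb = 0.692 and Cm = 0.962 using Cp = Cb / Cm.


Formula: Cp = Cb / Cm
Substituting: Cp = 0.692 / 0.962
Result: Cp ≈ 0.71933 (5 s.f.)

0.71933


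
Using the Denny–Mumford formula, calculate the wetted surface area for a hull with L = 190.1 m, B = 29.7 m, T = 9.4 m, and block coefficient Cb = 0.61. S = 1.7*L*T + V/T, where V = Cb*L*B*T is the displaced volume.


Formula: S = 1.7*L*T + V/T with V = Cb*L*B*T, i.e. S = L * (1.7*T + Cb*B)
Step 1 — 1.7*T = 1.7 * 9.4 = 15.98 m
Step 2 — Cb*B = 0.61 * 29.7 = 18.117 m
Step 3 — 1.7*T + Cb*B = 15.98 + 18.117 = 34.097 m
Step 4 — S = 190.1 * 34.097 ≈ 6481.8 m^2 (5 s.f.)

6481.8 m^2


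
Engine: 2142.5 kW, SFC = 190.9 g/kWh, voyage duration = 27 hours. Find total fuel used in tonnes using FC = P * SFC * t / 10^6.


Formula: FC (tonnes) = P * SFC * t / 1,000,000
Step 1 — P * SFC * t = 2142.5 * 190.9 * 27 = 11043087.75 g
Step 2 — FC (tonnes) = 11043087.75 / 1,000,000 ≈ 11.043 tonnes (5 s.f.)

11.043 tonnes


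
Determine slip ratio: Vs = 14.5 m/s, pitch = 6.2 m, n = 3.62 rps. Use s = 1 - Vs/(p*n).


Formula: s = 1 - Vs / (p * n)
Step 1 — p * n = 6.2 * 3.62 = 22.444
Step 2 — Vs / (p*n) = 14.5 / 22.444 = 0.646052 (6 d.p.)
Step 3 — s = 1 - 0.646052 = 0.353948

0.353948


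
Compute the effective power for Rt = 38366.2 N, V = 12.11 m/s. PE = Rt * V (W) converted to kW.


Formula: PE = Rt * V / 1000 (kW)
Step 1 — PE (W) = 38366.2 * 12.11 = 464614.682 W
Step 2 — PE (kW) = 464614.682 / 1000 ≈ 464.61 kW (5 s.f.)

464.61 kW


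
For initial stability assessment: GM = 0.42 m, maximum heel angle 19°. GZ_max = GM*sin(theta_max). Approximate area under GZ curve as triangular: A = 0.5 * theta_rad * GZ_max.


Formula: GZ_max = GM * sin(theta); Area = 0.5 * theta_rad * GZ_max
Step 1 — GZ_max = 0.42 * sin(19°) = 0.42 * 0.325568 = 0.136739 m
Step 2 — theta_rad = 19 * pi/180 = 0.331613 rad
Step 3 — Area = 0.5 * 0.331613 * 0.136739 ≈ 0.022672 m·rad (5 s.f.)

0.022672 m·rad


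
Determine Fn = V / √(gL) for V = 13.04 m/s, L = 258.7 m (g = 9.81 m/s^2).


Formula: Fn = V / sqrt(g * L)
Step 1 — g * L = 9.81 * 258.7 = 2537.847
Step 2 — sqrt(g * L) = sqrt(2537.847) = 50.377048
Step 3 — Fn = 13.04 / 50.377048 ≈ 0.25885 (5 s.f.)

0.25885


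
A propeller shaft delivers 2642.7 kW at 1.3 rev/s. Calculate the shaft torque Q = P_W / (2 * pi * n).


Formula: Q = P_W / (2 * pi * n)
Step 1 — P_W = 2642.7 kW * 1000 = 2642700.0 W
Step 2 — 2 * pi * n = 2 * pi * 1.3 = 8.168141
Step 3 — Q = 2642700.0 / 8.168141 ≈ 323540 N·m (5 s.f.)

323540 N·m


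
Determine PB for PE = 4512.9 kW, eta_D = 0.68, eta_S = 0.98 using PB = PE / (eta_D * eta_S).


Formula: PB = PE / (eta_D * eta_S)
Step 1 — combined efficiency = eta_D * eta_S = 0.68 * 0.98 = 0.6664
Step 2 — PB = 4512.9 / 0.6664 ≈ 6772.1 kW (5 s.f.)

6772.1 kW


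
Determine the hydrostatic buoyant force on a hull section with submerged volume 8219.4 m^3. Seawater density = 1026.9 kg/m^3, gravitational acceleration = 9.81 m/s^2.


Formula: Fb = rho * g * V
Substituting: Fb = 1026.9 * 9.81 * 8219.4
Intermediate: 1026.9 * 9.81 = 10073.889
Result: Fb = 10073.889 * 8219.4 ≈ 82801000 N (5 s.f.)

82801000 N


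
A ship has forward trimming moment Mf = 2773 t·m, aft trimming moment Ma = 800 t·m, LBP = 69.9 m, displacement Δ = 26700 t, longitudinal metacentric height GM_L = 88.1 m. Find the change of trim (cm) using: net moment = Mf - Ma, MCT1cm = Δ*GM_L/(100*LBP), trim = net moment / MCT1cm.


Formula: net trimming moment = Mf - Ma; MCT1cm = Δ*GM_L/(100*LBP); trim = net moment / MCT1cm
Step 1 — net trimming moment = 2773 - 800 = 1973 t·m
Step 2 — MCT1cm = 26700 * 88.1 / (100 * 69.9) = 336.5193 t·m/cm
Step 3 — trim = 1973 / 336.5193 ≈ 5.8630 cm (5 s.f.)

5.8630 cm


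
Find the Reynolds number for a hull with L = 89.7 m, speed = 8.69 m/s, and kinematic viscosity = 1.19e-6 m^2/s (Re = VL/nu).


Formula: Re = V * L / nu
Step 1 — V * L = 8.69 * 89.7 = 779.493 m^2/s
Step 2 — Re = 779.493 / 1.19e-6 = 6.55e+08

6.55e+08


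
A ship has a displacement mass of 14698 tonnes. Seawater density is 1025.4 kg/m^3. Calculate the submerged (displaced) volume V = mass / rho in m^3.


Formula: V = mass / rho
Step 1 — convert tonnes to kg: 14698 t * 1000 = 14698000 kg
Step 2 — V = 14698000 / 1025.4 ≈ 14334 m^3 (5 s.f.)

14334 m^3


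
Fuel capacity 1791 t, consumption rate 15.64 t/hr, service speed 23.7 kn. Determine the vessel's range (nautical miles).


Formula: endurance = fuel / rate; range = endurance * speed
Step 1 — endurance = 1791 / 15.64 = 114.5141 hours
Step 2 — range = 114.5141 * 23.7 ≈ 2714.0 nautical miles (5 s.f.)

2714.0 NM


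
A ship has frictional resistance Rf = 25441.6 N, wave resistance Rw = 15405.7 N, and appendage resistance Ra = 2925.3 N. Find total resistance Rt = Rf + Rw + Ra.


Formula: Rt = Rf + Rw + Ra
Substituting: Rt = 25441.6 + 15405.7 + 2925.3
Result: Rt = 43772.6 N

43772.6 N


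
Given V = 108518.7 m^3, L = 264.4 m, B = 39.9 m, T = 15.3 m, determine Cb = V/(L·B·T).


Formula: Cb = V / (L * B * T)
Step 1 — L * B * T = 264.4 * 39.9 * 15.3 = 161408.268 m^3
Step 2 — Cb = 108518.7 / 161408.268 ≈ 0.67232 (5 s.f.)

0.67232


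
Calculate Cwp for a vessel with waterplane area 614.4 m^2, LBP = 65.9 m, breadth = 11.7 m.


Formula: Cwp = Aw / (L * B)
Step 1 — L * B = 65.9 * 11.7 = 771.03 m^2
Step 2 — Cwp = 614.4 / 771.03 ≈ 0.79686 (5 s.f.)

0.79686


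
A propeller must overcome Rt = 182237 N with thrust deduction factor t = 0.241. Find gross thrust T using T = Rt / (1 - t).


Formula: T = Rt / (1 - t)
Step 1 — (1 - t) = 1 - 0.241 = 0.759
Step 2 — T = 182237 / 0.759 ≈ 240100 N (5 s.f.)

240100 N


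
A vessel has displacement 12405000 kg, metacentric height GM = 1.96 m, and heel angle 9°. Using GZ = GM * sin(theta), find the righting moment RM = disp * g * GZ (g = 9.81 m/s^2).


Formula: GZ = GM * sin(theta); RM = disp * g * GZ
Step 1 — GZ = 1.96 * sin(9°) = 1.96 * 0.156434 = 0.306611 m
Step 2 — RM = 12405000 * 9.81 * 0.306611 ≈ 37312000 N·m (5 s.f.)

37312000 N·m


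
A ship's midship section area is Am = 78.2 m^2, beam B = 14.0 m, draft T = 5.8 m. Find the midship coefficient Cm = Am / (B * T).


Formula: Cm = Am / (B * T)
Step 1 — B * T = 14.0 * 5.8 = 81.2 m^2
Step 2 — Cm = 78.2 / 81.2 ≈ 0.96305 (5 s.f.)

0.96305


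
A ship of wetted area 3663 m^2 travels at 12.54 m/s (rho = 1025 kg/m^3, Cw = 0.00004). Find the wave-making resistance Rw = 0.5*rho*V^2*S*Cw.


Formula: Rw = 0.5 * rho * V^2 * S * Cw
Step 1 — V^2 = 12.54^2 = 157.2516
Step 2 — 0.5 * rho * V^2 = 0.5 * 1025 * 157.2516 = 80591.445
Step 3 — Rw = 80591.445 * 3663 * 0.00004 ≈ 11808 N (5 s.f.)

11808 N


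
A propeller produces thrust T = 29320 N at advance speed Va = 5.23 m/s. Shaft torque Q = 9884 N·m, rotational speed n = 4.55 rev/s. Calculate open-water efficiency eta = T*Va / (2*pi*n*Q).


Formula: eta = T * Va / (2 * pi * n * Q)
Step 1 — numerator = T * Va = 29320 * 5.23 = 153343.6
Step 2 — 2 * pi * n = 2 * pi * 4.55 = 28.588493
Step 3 — denominator = 28.588493 * 9884 = 282568.66
Step 4 — eta = 153343.6 / 282568.66 ≈ 0.54268 (5 s.f.)

0.54268


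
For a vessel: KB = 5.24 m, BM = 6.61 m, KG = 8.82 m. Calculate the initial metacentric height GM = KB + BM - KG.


Formula: GM = KB + BM - KG
Step 1 — KM = KB + BM = 5.24 + 6.61 = 11.85 m
Step 2 — GM = KM - KG = 11.85 - 8.82 = 3.03 m

3.03 m


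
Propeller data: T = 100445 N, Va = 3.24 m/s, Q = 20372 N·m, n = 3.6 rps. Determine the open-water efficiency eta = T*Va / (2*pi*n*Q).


Formula: eta = T * Va / (2 * pi * n * Q)
Step 1 — numerator = T * Va = 100445 * 3.24 = 325441.8
Step 2 — 2 * pi * n = 2 * pi * 3.6 = 22.619467
Step 3 — denominator = 22.619467 * 20372 = 460803.78
Step 4 — eta = 325441.8 / 460803.78 ≈ 0.70625 (5 s.f.)

0.70625


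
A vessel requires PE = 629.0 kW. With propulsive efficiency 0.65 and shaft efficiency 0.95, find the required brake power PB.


Formula: PB = PE / (eta_D * eta_S)
Step 1 — combined efficiency = eta_D * eta_S = 0.65 * 0.95 = 0.6175
Step 2 — PB = 629.0 / 0.6175 ≈ 1018.6 kW (5 s.f.)

1018.6 kW


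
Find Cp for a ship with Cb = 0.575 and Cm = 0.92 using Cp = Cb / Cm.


Formula: Cp = Cb / Cm
Substituting: Cp = 0.575 / 0.92
Result: Cp ≈ 0.62500 (5 s.f.)

0.62500


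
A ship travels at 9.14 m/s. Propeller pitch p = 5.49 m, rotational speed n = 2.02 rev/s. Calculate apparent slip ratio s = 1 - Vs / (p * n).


Formula: s = 1 - Vs / (p * n)
Step 1 — p * n = 5.49 * 2.02 = 11.0898
Step 2 — Vs / (p*n) = 9.14 / 11.0898 = 0.824181 (6 d.p.)
Step 3 — s = 1 - 0.824181 = 0.175819

0.175819


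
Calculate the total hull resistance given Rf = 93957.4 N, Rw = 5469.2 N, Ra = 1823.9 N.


Formula: Rt = Rf + Rw + Ra
Substituting: Rt = 93957.4 + 5469.2 + 1823.9
Result: Rt = 101250.5 N

101250.5 N


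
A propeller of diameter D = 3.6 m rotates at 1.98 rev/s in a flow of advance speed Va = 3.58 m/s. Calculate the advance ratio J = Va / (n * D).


Formula: J = Va / (n * D)
Step 1 — n * D = 1.98 * 3.6 = 7.128
Step 2 — J = 3.58 / 7.128 ≈ 0.50224 (5 s.f.)

0.50224


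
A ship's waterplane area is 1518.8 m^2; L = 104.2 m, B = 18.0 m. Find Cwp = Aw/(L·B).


Formula: Cwp = Aw / (L * B)
Step 1 — L * B = 104.2 * 18.0 = 1875.6 m^2
Step 2 — Cwp = 1518.8 / 1875.6 ≈ 0.80977 (5 s.f.)

0.80977


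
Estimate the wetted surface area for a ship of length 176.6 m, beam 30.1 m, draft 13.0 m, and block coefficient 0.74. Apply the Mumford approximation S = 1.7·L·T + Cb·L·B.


Formula: S = 1.7*L*T + V/T with V = Cb*L*B*T, i.e. S = L * (1.7*T + Cb*B)
Step 1 — 1.7*T = 1.7 * 13.0 = 22.1 m
Step 2 — Cb*B = 0.74 * 30.1 = 22.274 m
Step 3 — 1.7*T + Cb*B = 22.1 + 22.274 = 44.374 m
Step 4 — S = 176.6 * 44.374 ≈ 7836.4 m^2 (5 s.f.)

7836.4 m^2


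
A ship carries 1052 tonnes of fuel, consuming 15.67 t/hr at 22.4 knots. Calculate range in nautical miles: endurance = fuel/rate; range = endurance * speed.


Formula: endurance = fuel / rate; range = endurance * speed
Step 1 — endurance = 1052 / 15.67 = 67.1347 hours
Step 2 — range = 67.1347 * 22.4 ≈ 1503.8 nautical miles (5 s.f.)

1503.8 NM


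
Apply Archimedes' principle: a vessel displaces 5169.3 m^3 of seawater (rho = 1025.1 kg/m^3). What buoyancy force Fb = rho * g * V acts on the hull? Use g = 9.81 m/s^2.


Formula: Fb = rho * g * V
Substituting: Fb = 1025.1 * 9.81 * 5169.3
Intermediate: 1025.1 * 9.81 = 10056.231
Result: Fb = 10056.231 * 5169.3 ≈ 51984000 N (5 s.f.)

51984000 N


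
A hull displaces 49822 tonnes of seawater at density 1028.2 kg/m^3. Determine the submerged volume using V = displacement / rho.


Formula: V = mass / rho
Step 1 — convert tonnes to kg: 49822 t * 1000 = 49822000 kg
Step 2 — V = 49822000 / 1028.2 ≈ 48456 m^3 (5 s.f.)

48456 m^3


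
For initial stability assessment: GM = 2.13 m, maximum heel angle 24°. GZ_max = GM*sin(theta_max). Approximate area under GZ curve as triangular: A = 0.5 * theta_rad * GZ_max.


Formula: GZ_max = GM * sin(theta); Area = 0.5 * theta_rad * GZ_max
Step 1 — GZ_max = 2.13 * sin(24°) = 2.13 * 0.406737 = 0.86635 m
Step 2 — theta_rad = 24 * pi/180 = 0.418879 rad
Step 3 — Area = 0.5 * 0.418879 * 0.86635 ≈ 0.18145 m·rad (5 s.f.)

0.18145 m·rad


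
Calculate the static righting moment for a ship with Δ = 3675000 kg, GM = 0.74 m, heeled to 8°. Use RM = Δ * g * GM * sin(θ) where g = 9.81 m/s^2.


Formula: GZ = GM * sin(theta); RM = disp * g * GZ
Step 1 — GZ = 0.74 * sin(8°) = 0.74 * 0.139173 = 0.102988 m
Step 2 — RM = 3675000 * 9.81 * 0.102988 ≈ 3712900 N·m (5 s.f.)

3712900 N·m


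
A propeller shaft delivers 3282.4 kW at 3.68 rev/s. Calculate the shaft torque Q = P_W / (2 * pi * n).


Formula: Q = P_W / (2 * pi * n)
Step 1 — P_W = 3282.4 kW * 1000 = 3282400.0 W
Step 2 — 2 * pi * n = 2 * pi * 3.68 = 23.122122
Step 3 — Q = 3282400.0 / 23.122122 ≈ 141960 N·m (5 s.f.)

141960 N·m


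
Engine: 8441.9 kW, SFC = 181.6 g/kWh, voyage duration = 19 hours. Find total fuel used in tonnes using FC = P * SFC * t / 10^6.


Formula: FC (tonnes) = P * SFC * t / 1,000,000
Step 1 — P * SFC * t = 8441.9 * 181.6 * 19 = 29127931.76 g
Step 2 — FC (tonnes) = 29127931.76 / 1,000,000 ≈ 29.128 tonnes (5 s.f.)

29.128 tonnes


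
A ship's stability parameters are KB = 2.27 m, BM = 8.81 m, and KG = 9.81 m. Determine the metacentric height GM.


Formula: GM = KB + BM - KG
Step 1 — KM = KB + BM = 2.27 + 8.81 = 11.08 m
Step 2 — GM = KM - KG = 11.08 - 9.81 = 1.27 m

1.27 m


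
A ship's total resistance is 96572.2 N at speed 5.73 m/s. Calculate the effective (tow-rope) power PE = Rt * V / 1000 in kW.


Formula: PE = Rt * V / 1000 (kW)
Step 1 — PE (W) = 96572.2 * 5.73 = 553358.706 W
Step 2 — PE (kW) = 553358.706 / 1000 ≈ 553.36 kW (5 s.f.)

553.36 kW


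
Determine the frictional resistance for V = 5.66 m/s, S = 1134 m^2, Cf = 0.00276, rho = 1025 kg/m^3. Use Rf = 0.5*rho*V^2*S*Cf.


Formula: Rf = 0.5 * rho * V^2 * S * Cf
Step 1 — V^2 = 5.66^2 = 32.0356
Step 2 — 0.5 * rho * V^2 = 0.5 * 1025 * 32.0356 = 16418.245
Step 3 — Rf = 16418.245 * 1134 * 0.00276 ≈ 51386 N (5 s.f.)

51386 N


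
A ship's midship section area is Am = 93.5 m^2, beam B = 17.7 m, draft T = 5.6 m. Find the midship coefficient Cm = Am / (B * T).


Formula: Cm = Am / (B * T)
Step 1 — B * T = 17.7 * 5.6 = 99.12 m^2
Step 2 — Cm = 93.5 / 99.12 ≈ 0.94330 (5 s.f.)

0.94330


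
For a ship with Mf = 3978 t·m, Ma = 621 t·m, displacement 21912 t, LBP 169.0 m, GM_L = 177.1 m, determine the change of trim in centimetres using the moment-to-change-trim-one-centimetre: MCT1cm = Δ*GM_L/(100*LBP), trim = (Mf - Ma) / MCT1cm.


Formula: net trimming moment = Mf - Ma; MCT1cm = Δ*GM_L/(100*LBP); trim = net moment / MCT1cm
Step 1 — net trimming moment = 3978 - 621 = 3357 t·m
Step 2 — MCT1cm = 21912 * 177.1 / (100 * 169.0) = 229.6222 t·m/cm
Step 3 — trim = 3357 / 229.6222 ≈ 14.620 cm (5 s.f.)

14.620 cm


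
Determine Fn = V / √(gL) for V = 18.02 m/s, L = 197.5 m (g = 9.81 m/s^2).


Formula: Fn = V / sqrt(g * L)
Step 1 — g * L = 9.81 * 197.5 = 1937.475
Step 2 — sqrt(g * L) = sqrt(1937.475) = 44.016758
Step 3 — Fn = 18.02 / 44.016758 ≈ 0.40939 (5 s.f.)

0.40939


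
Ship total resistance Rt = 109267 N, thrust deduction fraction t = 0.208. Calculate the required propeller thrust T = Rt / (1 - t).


Formula: T = Rt / (1 - t)
Step 1 — (1 - t) = 1 - 0.208 = 0.792
Step 2 — T = 109267 / 0.792 ≈ 137960 N (5 s.f.)

137960 N


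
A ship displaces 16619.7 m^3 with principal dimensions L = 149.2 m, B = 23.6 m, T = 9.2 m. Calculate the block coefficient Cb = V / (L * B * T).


Formula: Cb = V / (L * B * T)
Step 1 — L * B * T = 149.2 * 23.6 * 9.2 = 32394.304 m^3
Step 2 — Cb = 16619.7 / 32394.304 ≈ 0.51304 (5 s.f.)

0.51304


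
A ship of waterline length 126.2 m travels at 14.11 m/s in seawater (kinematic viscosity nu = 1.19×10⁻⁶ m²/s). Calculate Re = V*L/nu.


Formula: Re = V * L / nu
Step 1 — V * L = 14.11 * 126.2 = 1780.682 m^2/s
Step 2 — Re = 1780.682 / 1.19e-6 = 1.50e+09

1.50e+09


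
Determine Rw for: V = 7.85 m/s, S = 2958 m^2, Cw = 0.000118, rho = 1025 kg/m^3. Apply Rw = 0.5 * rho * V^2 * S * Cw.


Formula: Rw = 0.5 * rho * V^2 * S * Cw
Step 1 — V^2 = 7.85^2 = 61.6225
Step 2 — 0.5 * rho * V^2 = 0.5 * 1025 * 61.6225 = 31581.53125
Step 3 — Rw = 31581.53125 * 2958 * 0.000118 ≈ 11023 N (5 s.f.)

11023 N


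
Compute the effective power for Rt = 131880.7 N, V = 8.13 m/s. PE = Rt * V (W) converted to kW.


Formula: PE = Rt * V / 1000 (kW)
Step 1 — PE (W) = 131880.7 * 8.13 = 1072190.091 W
Step 2 — PE (kW) = 1072190.091 / 1000 ≈ 1072.2 kW (5 s.f.)

1072.2 kW


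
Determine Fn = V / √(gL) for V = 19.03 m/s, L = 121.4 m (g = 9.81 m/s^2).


Formula: Fn = V / sqrt(g * L)
Step 1 — g * L = 9.81 * 121.4 = 1190.934
Step 2 — sqrt(g * L) = sqrt(1190.934) = 34.509912
Step 3 — Fn = 19.03 / 34.509912 ≈ 0.55144 (5 s.f.)

0.55144


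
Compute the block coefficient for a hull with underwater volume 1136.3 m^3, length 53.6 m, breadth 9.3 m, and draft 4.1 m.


Formula: Cb = V / (L * B * T)
Step 1 — L * B * T = 53.6 * 9.3 * 4.1 = 2043.768 m^3
Step 2 — Cb = 1136.3 / 2043.768 ≈ 0.55598 (5 s.f.)

0.55598


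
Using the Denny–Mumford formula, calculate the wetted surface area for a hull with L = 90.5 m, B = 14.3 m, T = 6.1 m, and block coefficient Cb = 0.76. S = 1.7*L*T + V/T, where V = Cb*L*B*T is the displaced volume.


Formula: S = 1.7*L*T + V/T with V = Cb*L*B*T, i.e. S = L * (1.7*T + Cb*B)
Step 1 — 1.7*T = 1.7 * 6.1 = 10.37 m
Step 2 — Cb*B = 0.76 * 14.3 = 10.868 m
Step 3 — 1.7*T + Cb*B = 10.37 + 10.868 = 21.238 m
Step 4 — S = 90.5 * 21.238 ≈ 1922.0 m^2 (5 s.f.)

1922.0 m^2


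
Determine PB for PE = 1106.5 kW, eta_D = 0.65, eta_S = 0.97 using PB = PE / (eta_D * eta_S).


Formula: PB = PE / (eta_D * eta_S)
Step 1 — combined efficiency = eta_D * eta_S = 0.65 * 0.97 = 0.6305
Step 2 — PB = 1106.5 / 0.6305 ≈ 1755.0 kW (5 s.f.)

1755.0 kW


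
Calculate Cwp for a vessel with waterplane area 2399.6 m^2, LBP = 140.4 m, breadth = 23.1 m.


Formula: Cwp = Aw / (L * B)
Step 1 — L * B = 140.4 * 23.1 = 3243.24 m^2
Step 2 — Cwp = 2399.6 / 3243.24 ≈ 0.73988 (5 s.f.)

0.73988


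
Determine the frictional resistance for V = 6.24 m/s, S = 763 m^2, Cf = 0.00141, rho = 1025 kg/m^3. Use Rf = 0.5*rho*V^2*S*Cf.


Formula: Rf = 0.5 * rho * V^2 * S * Cf
Step 1 — V^2 = 6.24^2 = 38.9376
Step 2 — 0.5 * rho * V^2 = 0.5 * 1025 * 38.9376 = 19955.52
Step 3 — Rf = 19955.52 * 763 * 0.00141 ≈ 21469 N (5 s.f.)

21469 N


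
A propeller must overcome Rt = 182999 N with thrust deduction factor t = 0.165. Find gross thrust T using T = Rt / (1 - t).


Formula: T = Rt / (1 - t)
Step 1 — (1 - t) = 1 - 0.165 = 0.835
Step 2 — T = 182999 / 0.835 ≈ 219160 N (5 s.f.)

219160 N


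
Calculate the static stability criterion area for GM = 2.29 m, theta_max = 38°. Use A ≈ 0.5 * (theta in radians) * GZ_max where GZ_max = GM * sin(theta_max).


Formula: GZ_max = GM * sin(theta); Area = 0.5 * theta_rad * GZ_max
Step 1 — GZ_max = 2.29 * sin(38°) = 2.29 * 0.615661 = 1.409864 m
Step 2 — theta_rad = 38 * pi/180 = 0.663225 rad
Step 3 — Area = 0.5 * 0.663225 * 1.409864 ≈ 0.46753 m·rad (5 s.f.)

0.46753 m·rad


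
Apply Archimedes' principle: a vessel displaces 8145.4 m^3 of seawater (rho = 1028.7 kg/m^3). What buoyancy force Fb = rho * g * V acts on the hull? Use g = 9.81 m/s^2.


Formula: Fb = rho * g * V
Substituting: Fb = 1028.7 * 9.81 * 8145.4
Intermediate: 1028.7 * 9.81 = 10091.547
Result: Fb = 10091.547 * 8145.4 ≈ 82200000 N (5 s.f.)

82200000 N


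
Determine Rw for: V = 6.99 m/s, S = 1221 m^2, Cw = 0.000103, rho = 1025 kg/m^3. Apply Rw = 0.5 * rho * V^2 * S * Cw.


Formula: Rw = 0.5 * rho * V^2 * S * Cw
Step 1 — V^2 = 6.99^2 = 48.8601
Step 2 — 0.5 * rho * V^2 = 0.5 * 1025 * 48.8601 = 25040.80125
Step 3 — Rw = 25040.80125 * 1221 * 0.000103 ≈ 3149.2 N (5 s.f.)

3149.2 N


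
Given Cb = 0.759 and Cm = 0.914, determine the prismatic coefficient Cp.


Formula: Cp = Cb / Cm
Substituting: Cp = 0.759 / 0.914
Result: Cp ≈ 0.83042 (5 s.f.)

0.83042


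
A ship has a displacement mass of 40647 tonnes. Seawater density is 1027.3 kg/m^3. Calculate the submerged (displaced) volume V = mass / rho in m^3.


Formula: V = mass / rho
Step 1 — convert tonnes to kg: 40647 t * 1000 = 40647000 kg
Step 2 — V = 40647000 / 1027.3 ≈ 39567 m^3 (5 s.f.)

39567 m^3


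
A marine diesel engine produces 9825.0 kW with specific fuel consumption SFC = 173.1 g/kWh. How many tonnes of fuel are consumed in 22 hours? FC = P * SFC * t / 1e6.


Formula: FC (tonnes) = P * SFC * t / 1,000,000
Step 1 — P * SFC * t = 9825.0 * 173.1 * 22 = 37415565.0 g
Step 2 — FC (tonnes) = 37415565.0 / 1,000,000 ≈ 37.416 tonnes (5 s.f.)

37.416 tonnes


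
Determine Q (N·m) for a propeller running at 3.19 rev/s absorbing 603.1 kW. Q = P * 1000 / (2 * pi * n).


Formula: Q = P_W / (2 * pi * n)
Step 1 — P_W = 603.1 kW * 1000 = 603100.0 W
Step 2 — 2 * pi * n = 2 * pi * 3.19 = 20.043361
Step 3 — Q = 603100.0 / 20.043361 ≈ 30090 N·m (5 s.f.)

30090 N·m


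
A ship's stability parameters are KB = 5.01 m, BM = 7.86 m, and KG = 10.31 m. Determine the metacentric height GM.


Formula: GM = KB + BM - KG
Step 1 — KM = KB + BM = 5.01 + 7.86 = 12.87 m
Step 2 — GM = KM - KG = 12.87 - 10.31 = 2.56 m

2.56 m


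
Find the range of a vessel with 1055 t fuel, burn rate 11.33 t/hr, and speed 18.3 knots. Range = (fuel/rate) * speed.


Formula: endurance = fuel / rate; range = endurance * speed
Step 1 — endurance = 1055 / 11.33 = 93.1156 hours
Step 2 — range = 93.1156 * 18.3 ≈ 1704.0 nautical miles (5 s.f.)

1704.0 NM


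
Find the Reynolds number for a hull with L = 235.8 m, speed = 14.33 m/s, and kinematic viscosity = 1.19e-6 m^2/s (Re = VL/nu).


Formula: Re = V * L / nu
Step 1 — V * L = 14.33 * 235.8 = 3379.014 m^2/s
Step 2 — Re = 3379.014 / 1.19e-6 = 2.84e+09

2.84e+09


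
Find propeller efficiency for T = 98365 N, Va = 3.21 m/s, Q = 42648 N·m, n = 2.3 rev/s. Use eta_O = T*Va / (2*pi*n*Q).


Formula: eta = T * Va / (2 * pi * n * Q)
Step 1 — numerator = T * Va = 98365 * 3.21 = 315751.65
Step 2 — 2 * pi * n = 2 * pi * 2.3 = 14.451326
Step 3 — denominator = 14.451326 * 42648 = 616320.15
Step 4 — eta = 315751.65 / 616320.15 ≈ 0.51232 (5 s.f.)

0.51232


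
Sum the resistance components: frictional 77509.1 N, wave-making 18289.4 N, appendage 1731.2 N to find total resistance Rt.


Formula: Rt = Rf + Rw + Ra
Substituting: Rt = 77509.1 + 18289.4 + 1731.2
Result: Rt = 97529.7 N

97529.7 N


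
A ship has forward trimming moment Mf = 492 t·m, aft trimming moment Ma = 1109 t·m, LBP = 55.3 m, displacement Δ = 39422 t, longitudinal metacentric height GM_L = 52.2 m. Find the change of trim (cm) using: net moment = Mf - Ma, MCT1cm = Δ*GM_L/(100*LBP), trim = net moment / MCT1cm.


Formula: net trimming moment = Mf - Ma; MCT1cm = Δ*GM_L/(100*LBP); trim = net moment / MCT1cm
Step 1 — net trimming moment = 492 - 1109 = -617 t·m
Step 2 — MCT1cm = 39422 * 52.2 / (100 * 55.3) = 372.1209 t·m/cm
Step 3 — trim = -617 / 372.1209 ≈ -1.6581 cm (5 s.f.)

-1.6581 cm


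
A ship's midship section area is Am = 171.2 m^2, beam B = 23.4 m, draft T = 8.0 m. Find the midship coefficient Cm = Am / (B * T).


Formula: Cm = Am / (B * T)
Step 1 — B * T = 23.4 * 8.0 = 187.2 m^2
Step 2 — Cm = 171.2 / 187.2 ≈ 0.91453 (5 s.f.)

0.91453


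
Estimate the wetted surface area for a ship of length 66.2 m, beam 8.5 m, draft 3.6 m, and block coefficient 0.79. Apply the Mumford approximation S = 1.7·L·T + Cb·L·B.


Formula: S = 1.7*L*T + V/T with V = Cb*L*B*T, i.e. S = L * (1.7*T + Cb*B)
Step 1 — 1.7*T = 1.7 * 3.6 = 6.12 m
Step 2 — Cb*B = 0.79 * 8.5 = 6.715 m
Step 3 — 1.7*T + Cb*B = 6.12 + 6.715 = 12.835 m
Step 4 — S = 66.2 * 12.835 ≈ 849.68 m^2 (5 s.f.)

849.68 m^2


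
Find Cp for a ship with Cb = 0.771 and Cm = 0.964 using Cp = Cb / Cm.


Formula: Cp = Cb / Cm
Substituting: Cp = 0.771 / 0.964
Result: Cp ≈ 0.79979 (5 s.f.)

0.79979


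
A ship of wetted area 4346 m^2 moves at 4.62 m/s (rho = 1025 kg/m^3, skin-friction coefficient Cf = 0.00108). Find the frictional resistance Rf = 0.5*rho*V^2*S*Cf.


Formula: Rf = 0.5 * rho * V^2 * S * Cf
Step 1 — V^2 = 4.62^2 = 21.3444
Step 2 — 0.5 * rho * V^2 = 0.5 * 1025 * 21.3444 = 10939.005
Step 3 — Rf = 10939.005 * 4346 * 0.00108 ≈ 51344 N (5 s.f.)

51344 N


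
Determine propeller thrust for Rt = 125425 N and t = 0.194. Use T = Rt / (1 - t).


Formula: T = Rt / (1 - t)
Step 1 — (1 - t) = 1 - 0.194 = 0.806
Step 2 — T = 125425 / 0.806 ≈ 155610 N (5 s.f.)

155610 N


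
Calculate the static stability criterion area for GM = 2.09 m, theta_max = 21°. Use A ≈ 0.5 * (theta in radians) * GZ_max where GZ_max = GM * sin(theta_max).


Formula: GZ_max = GM * sin(theta); Area = 0.5 * theta_rad * GZ_max
Step 1 — GZ_max = 2.09 * sin(21°) = 2.09 * 0.358368 = 0.748989 m
Step 2 — theta_rad = 21 * pi/180 = 0.366519 rad
Step 3 — Area = 0.5 * 0.366519 * 0.748989 ≈ 0.13726 m·rad (5 s.f.)

0.13726 m·rad


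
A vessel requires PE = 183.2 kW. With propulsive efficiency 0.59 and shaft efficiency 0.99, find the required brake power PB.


Formula: PB = PE / (eta_D * eta_S)
Step 1 — combined efficiency = eta_D * eta_S = 0.59 * 0.99 = 0.5841
Step 2 — PB = 183.2 / 0.5841 ≈ 313.64 kW (5 s.f.)

313.64 kW


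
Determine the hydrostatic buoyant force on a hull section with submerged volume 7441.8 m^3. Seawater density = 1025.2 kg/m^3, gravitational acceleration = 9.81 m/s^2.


Formula: Fb = rho * g * V
Substituting: Fb = 1025.2 * 9.81 * 7441.8
Intermediate: 1025.2 * 9.81 = 10057.212
Result: Fb = 10057.212 * 7441.8 ≈ 74844000 N (5 s.f.)

74844000 N


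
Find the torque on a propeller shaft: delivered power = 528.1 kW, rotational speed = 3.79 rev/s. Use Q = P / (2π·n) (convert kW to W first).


Formula: Q = P_W / (2 * pi * n)
Step 1 — P_W = 528.1 kW * 1000 = 528100.0 W
Step 2 — 2 * pi * n = 2 * pi * 3.79 = 23.813272
Step 3 — Q = 528100.0 / 23.813272 ≈ 22177 N·m (5 s.f.)

22177 N·m


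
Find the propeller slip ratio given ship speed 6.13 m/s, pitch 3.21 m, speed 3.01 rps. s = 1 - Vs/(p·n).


Formula: s = 1 - Vs / (p * n)
Step 1 — p * n = 3.21 * 3.01 = 9.6621
Step 2 — Vs / (p*n) = 6.13 / 9.6621 = 0.634438 (6 d.p.)
Step 3 — s = 1 - 0.634438 = 0.365562

0.365562


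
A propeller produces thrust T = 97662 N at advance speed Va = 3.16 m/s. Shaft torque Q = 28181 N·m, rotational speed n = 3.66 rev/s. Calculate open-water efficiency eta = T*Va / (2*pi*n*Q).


Formula: eta = T * Va / (2 * pi * n * Q)
Step 1 — numerator = T * Va = 97662 * 3.16 = 308611.92
Step 2 — 2 * pi * n = 2 * pi * 3.66 = 22.996458
Step 3 — denominator = 22.996458 * 28181 = 648063.18
Step 4 — eta = 308611.92 / 648063.18 ≈ 0.47621 (5 s.f.)

0.47621


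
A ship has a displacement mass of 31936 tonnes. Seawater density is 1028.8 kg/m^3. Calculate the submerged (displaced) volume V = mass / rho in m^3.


Formula: V = mass / rho
Step 1 — convert tonnes to kg: 31936 t * 1000 = 31936000 kg
Step 2 — V = 31936000 / 1028.8 ≈ 31042 m^3 (5 s.f.)

31042 m^3


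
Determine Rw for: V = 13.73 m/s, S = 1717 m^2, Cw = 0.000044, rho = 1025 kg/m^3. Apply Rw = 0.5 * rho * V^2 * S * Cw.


Formula: Rw = 0.5 * rho * V^2 * S * Cw
Step 1 — V^2 = 13.73^2 = 188.5129
Step 2 — 0.5 * rho * V^2 = 0.5 * 1025 * 188.5129 = 96612.86125
Step 3 — Rw = 96612.86125 * 1717 * 0.000044 ≈ 7298.9 N (5 s.f.)

7298.9 N


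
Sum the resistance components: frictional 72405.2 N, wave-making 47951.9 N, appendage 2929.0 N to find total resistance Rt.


Formula: Rt = Rf + Rw + Ra
Substituting: Rt = 72405.2 + 47951.9 + 2929.0
Result: Rt = 123286.1 N

123286.1 N


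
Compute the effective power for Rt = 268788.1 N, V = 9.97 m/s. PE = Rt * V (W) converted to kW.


Formula: PE = Rt * V / 1000 (kW)
Step 1 — PE (W) = 268788.1 * 9.97 = 2679817.357 W
Step 2 — PE (kW) = 2679817.357 / 1000 ≈ 2679.8 kW (5 s.f.)

2679.8 kW


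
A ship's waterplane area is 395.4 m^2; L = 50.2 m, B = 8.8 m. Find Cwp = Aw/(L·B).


Formula: Cwp = Aw / (L * B)
Step 1 — L * B = 50.2 * 8.8 = 441.76 m^2
Step 2 — Cwp = 395.4 / 441.76 ≈ 0.89506 (5 s.f.)

0.89506


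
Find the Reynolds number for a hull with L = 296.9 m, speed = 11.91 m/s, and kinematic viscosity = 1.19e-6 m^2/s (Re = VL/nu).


Formula: Re = V * L / nu
Step 1 — V * L = 11.91 * 296.9 = 3536.079 m^2/s
Step 2 — Re = 3536.079 / 1.19e-6 = 2.97e+09

2.97e+09


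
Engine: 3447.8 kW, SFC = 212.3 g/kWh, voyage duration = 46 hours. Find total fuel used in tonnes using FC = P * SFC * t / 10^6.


Formula: FC (tonnes) = P * SFC * t / 1,000,000
Step 1 — P * SFC * t = 3447.8 * 212.3 * 46 = 33670525.24 g
Step 2 — FC (tonnes) = 33670525.24 / 1,000,000 ≈ 33.671 tonnes (5 s.f.)

33.671 tonnes


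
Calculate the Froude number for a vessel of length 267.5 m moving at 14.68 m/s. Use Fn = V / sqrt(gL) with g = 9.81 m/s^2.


Formula: Fn = V / sqrt(g * L)
Step 1 — g * L = 9.81 * 267.5 = 2624.175
Step 2 — sqrt(g * L) = sqrt(2624.175) = 51.226702
Step 3 — Fn = 14.68 / 51.226702 ≈ 0.28657 (5 s.f.)

0.28657


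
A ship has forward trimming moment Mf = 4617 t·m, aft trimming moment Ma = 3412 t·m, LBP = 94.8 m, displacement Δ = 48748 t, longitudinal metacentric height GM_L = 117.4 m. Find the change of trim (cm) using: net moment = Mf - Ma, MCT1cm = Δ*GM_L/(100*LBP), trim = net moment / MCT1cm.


Formula: net trimming moment = Mf - Ma; MCT1cm = Δ*GM_L/(100*LBP); trim = net moment / MCT1cm
Step 1 — net trimming moment = 4617 - 3412 = 1205 t·m
Step 2 — MCT1cm = 48748 * 117.4 / (100 * 94.8) = 603.6936 t·m/cm
Step 3 — trim = 1205 / 603.6936 ≈ 1.9960 cm (5 s.f.)

1.9960 cm


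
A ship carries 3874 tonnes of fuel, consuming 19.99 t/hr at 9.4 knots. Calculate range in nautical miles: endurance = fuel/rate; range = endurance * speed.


Formula: endurance = fuel / rate; range = endurance * speed
Step 1 — endurance = 3874 / 19.99 = 193.7969 hours
Step 2 — range = 193.7969 * 9.4 ≈ 1821.7 nautical miles (5 s.f.)

1821.7 NM


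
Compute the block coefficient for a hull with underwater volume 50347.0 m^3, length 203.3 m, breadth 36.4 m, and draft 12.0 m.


Formula: Cb = V / (L * B * T)
Step 1 — L * B * T = 203.3 * 36.4 * 12.0 = 88801.44 m^3
Step 2 — Cb = 50347.0 / 88801.44 ≈ 0.56696 (5 s.f.)

0.56696


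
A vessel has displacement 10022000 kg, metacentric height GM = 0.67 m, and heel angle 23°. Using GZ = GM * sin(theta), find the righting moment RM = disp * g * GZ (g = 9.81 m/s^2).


Formula: GZ = GM * sin(theta); RM = disp * g * GZ
Step 1 — GZ = 0.67 * sin(23°) = 0.67 * 0.390731 = 0.26179 m
Step 2 — RM = 10022000 * 9.81 * 0.26179 ≈ 25738000 N·m (5 s.f.)

25738000 N·m


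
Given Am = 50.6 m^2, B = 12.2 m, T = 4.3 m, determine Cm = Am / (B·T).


Formula: Cm = Am / (B * T)
Step 1 — B * T = 12.2 * 4.3 = 52.46 m^2
Step 2 — Cm = 50.6 / 52.46 ≈ 0.96454 (5 s.f.)

0.96454


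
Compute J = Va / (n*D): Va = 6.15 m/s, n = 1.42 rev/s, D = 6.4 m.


Formula: J = Va / (n * D)
Step 1 — n * D = 1.42 * 6.4 = 9.088
Step 2 — J = 6.15 / 9.088 ≈ 0.67672 (5 s.f.)

0.67672


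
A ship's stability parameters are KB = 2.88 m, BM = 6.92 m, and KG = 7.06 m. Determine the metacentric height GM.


Formula: GM = KB + BM - KG
Step 1 — KM = KB + BM = 2.88 + 6.92 = 9.8 m
Step 2 — GM = KM - KG = 9.8 - 7.06 = 2.74 m

2.74 m


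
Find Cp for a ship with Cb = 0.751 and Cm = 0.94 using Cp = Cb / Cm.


Formula: Cp = Cb / Cm
Substituting: Cp = 0.751 / 0.94
Result: Cp ≈ 0.79894 (5 s.f.)

0.79894


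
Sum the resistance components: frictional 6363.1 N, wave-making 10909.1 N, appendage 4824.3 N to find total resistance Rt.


Formula: Rt = Rf + Rw + Ra
Substituting: Rt = 6363.1 + 10909.1 + 4824.3
Result: Rt = 22096.5 N

22096.5 N


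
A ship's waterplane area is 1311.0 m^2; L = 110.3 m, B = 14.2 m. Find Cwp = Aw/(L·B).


Formula: Cwp = Aw / (L * B)
Step 1 — L * B = 110.3 * 14.2 = 1566.26 m^2
Step 2 — Cwp = 1311.0 / 1566.26 ≈ 0.83703 (5 s.f.)

0.83703
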